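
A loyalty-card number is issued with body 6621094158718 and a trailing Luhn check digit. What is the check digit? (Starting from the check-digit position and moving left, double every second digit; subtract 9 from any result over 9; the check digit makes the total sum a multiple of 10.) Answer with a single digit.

6

Partial digits right→left: 8 1 7 8 5 1 4 9 0 1 2 6 6
Double every second digit counting from the check-digit position (so the 1st, 3rd, 5th, ... of the partial from the right).
  doubled (with −9 where >9): 7 5 1 8 0 4 3 → sum 28
  kept as-is: 1 8 1 9 1 6 → sum 26
Total = 28 + 26 = 54.
Check digit = (10 − (54 mod 10)) mod 10 = 6.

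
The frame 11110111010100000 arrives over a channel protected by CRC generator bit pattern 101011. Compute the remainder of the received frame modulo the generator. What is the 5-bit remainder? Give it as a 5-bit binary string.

Modulo-2 division of 11110111010100000 by 101011:
  pos 0: 111101 XOR 101011 = 010110
  pos 1: 101101 XOR 101011 = 000110
  pos 4: 110101 XOR 101011 = 011110
  pos 5: 111100 XOR 101011 = 010111
  pos 6: 101111 XOR 101011 = 000100
  pos 9: 100000 XOR 101011 = 001011
  pos 11: 101100 XOR 101011 = 000111
Remainder = 00111 (nonzero — an error is detected).

00111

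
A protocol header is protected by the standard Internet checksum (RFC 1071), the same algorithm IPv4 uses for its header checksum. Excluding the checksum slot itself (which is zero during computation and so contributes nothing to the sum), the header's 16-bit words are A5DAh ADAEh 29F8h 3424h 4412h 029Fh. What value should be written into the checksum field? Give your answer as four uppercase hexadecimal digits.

07A9

One's-complement addition (fold any carry out of bit 15 back into bit 0):
  0xA5DA + 0xADAE = 0x15388 → wrap carry → 0x5389
  0x5389 + 0x29F8 = 0x07D81
  0x7D81 + 0x3424 = 0x0B1A5
  0xB1A5 + 0x4412 = 0x0F5B7
  0xF5B7 + 0x029F = 0x0F856
One's-complement sum = 0xF856.
Checksum = ~0xF856 & 0xFFFF = 0x07A9.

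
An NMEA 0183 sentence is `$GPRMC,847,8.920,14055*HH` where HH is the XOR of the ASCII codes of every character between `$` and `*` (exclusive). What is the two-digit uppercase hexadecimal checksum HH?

XOR the ASCII codes of the payload characters:
  'G' = 0x47 → acc = 0x47
  'P' = 0x50 → acc = 0x17
  'R' = 0x52 → acc = 0x45
  'M' = 0x4D → acc = 0x08
  'C' = 0x43 → acc = 0x4B
  ',' = 0x2C → acc = 0x67
  '8' = 0x38 → acc = 0x5F
  '4' = 0x34 → acc = 0x6B
  '7' = 0x37 → acc = 0x5C
  ',' = 0x2C → acc = 0x70
  '8' = 0x38 → acc = 0x48
  '.' = 0x2E → acc = 0x66
  '9' = 0x39 → acc = 0x5F
  '2' = 0x32 → acc = 0x6D
  '0' = 0x30 → acc = 0x5D
  ',' = 0x2C → acc = 0x71
  '1' = 0x31 → acc = 0x40
  '4' = 0x34 → acc = 0x74
  '0' = 0x30 → acc = 0x44
  '5' = 0x35 → acc = 0x71
  '5' = 0x35 → acc = 0x44
Checksum = 0x44.

44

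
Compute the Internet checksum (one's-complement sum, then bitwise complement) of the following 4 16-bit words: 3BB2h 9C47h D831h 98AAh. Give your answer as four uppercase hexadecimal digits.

One's-complement addition (fold any carry out of bit 15 back into bit 0):
  0x3BB2 + 0x9C47 = 0x0D7F9
  0xD7F9 + 0xD831 = 0x1B02A → wrap carry → 0xB02B
  0xB02B + 0x98AA = 0x148D5 → wrap carry → 0x48D6
One's-complement sum = 0x48D6.
Checksum = ~0x48D6 & 0xFFFF = 0xB729.

B729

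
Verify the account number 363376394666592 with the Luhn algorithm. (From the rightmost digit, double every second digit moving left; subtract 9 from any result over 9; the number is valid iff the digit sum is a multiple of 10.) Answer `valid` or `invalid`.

invalid

From the right, keep odd positions and double even positions (subtract 9 from any doubled value over 9):
  doubled (positions 2,4,...): 9 3 3 9 3 6 3 → sum 36
  kept (positions 1,3,...): 2 5 6 4 3 7 3 3 → sum 33
Total = 69.
69 mod 10 = 9, so the number is invalid.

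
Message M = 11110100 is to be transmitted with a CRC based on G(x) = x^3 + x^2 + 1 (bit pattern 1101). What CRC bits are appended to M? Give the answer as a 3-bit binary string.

001

Append 3 zeros: 11110100000. Divide by 1101 (XOR where the leading bit is 1):
  pos 0: 1111 XOR 1101 = 0010
  pos 2: 1001 XOR 1101 = 0100
  pos 3: 1000 XOR 1101 = 0101
  pos 4: 1010 XOR 1101 = 0111
  pos 5: 1110 XOR 1101 = 0011
  pos 7: 1100 XOR 1101 = 0001
Remainder (last 3 bits) = 001. This is the CRC / FCS.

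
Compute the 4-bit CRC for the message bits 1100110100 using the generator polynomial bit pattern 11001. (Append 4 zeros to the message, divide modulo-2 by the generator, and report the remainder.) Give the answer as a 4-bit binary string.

0001

Append 4 zeros: 11001101000000. Divide by 11001 (XOR where the leading bit is 1):
  pos 0: 11001 XOR 11001 = 00000
  pos 5: 10100 XOR 11001 = 01101
  pos 6: 11010 XOR 11001 = 00011
  pos 9: 11000 XOR 11001 = 00001
Remainder (last 4 bits) = 0001. This is the CRC / FCS.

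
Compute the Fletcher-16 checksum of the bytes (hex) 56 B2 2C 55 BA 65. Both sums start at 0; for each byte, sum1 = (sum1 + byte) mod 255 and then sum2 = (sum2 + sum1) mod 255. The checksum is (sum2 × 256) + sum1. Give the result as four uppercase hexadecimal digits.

0FAA

Running sums (mod 255):
  after byte 0 (56): sum1=86, sum2=86
  after byte 1 (B2): sum1=9, sum2=95
  after byte 2 (2C): sum1=53, sum2=148
  after byte 3 (55): sum1=138, sum2=31
  after byte 4 (BA): sum1=69, sum2=100
  after byte 5 (65): sum1=170, sum2=15
Checksum = sum2·256 + sum1 = 15·256 + 170 = 4010 = 0x0FAA.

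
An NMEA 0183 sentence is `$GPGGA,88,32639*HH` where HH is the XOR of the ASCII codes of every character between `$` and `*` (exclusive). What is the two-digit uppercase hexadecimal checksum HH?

XOR the ASCII codes of the payload characters:
  'G' = 0x47 → acc = 0x47
  'P' = 0x50 → acc = 0x17
  'G' = 0x47 → acc = 0x50
  'G' = 0x47 → acc = 0x17
  'A' = 0x41 → acc = 0x56
  ',' = 0x2C → acc = 0x7A
  '8' = 0x38 → acc = 0x42
  '8' = 0x38 → acc = 0x7A
  ',' = 0x2C → acc = 0x56
  '3' = 0x33 → acc = 0x65
  '2' = 0x32 → acc = 0x57
  '6' = 0x36 → acc = 0x61
  '3' = 0x33 → acc = 0x52
  '9' = 0x39 → acc = 0x6B
Checksum = 0x6B.

6B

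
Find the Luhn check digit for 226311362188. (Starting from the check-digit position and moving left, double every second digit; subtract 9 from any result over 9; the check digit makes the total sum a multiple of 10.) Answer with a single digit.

Partial digits right→left: 8 8 1 2 6 3 1 1 3 6 2 2
Double every second digit counting from the check-digit position (so the 1st, 3rd, 5th, ... of the partial from the right).
  doubled (with −9 where >9): 7 2 3 2 6 4 → sum 24
  kept as-is: 8 2 3 1 6 2 → sum 22
Total = 24 + 22 = 46.
Check digit = (10 − (46 mod 10)) mod 10 = 4.

4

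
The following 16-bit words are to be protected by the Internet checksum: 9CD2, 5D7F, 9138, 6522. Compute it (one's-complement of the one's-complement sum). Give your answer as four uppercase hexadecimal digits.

One's-complement addition (fold any carry out of bit 15 back into bit 0):
  0x9CD2 + 0x5D7F = 0x0FA51
  0xFA51 + 0x9138 = 0x18B89 → wrap carry → 0x8B8A
  0x8B8A + 0x6522 = 0x0F0AC
One's-complement sum = 0xF0AC.
Checksum = ~0xF0AC & 0xFFFF = 0x0F53.

0F53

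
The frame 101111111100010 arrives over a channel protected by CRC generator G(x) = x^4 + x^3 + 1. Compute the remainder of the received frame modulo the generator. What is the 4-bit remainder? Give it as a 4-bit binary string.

0010

Modulo-2 division of 101111111100010 by 11001:
  pos 0: 10111 XOR 11001 = 01110
  pos 1: 11101 XOR 11001 = 00100
  pos 3: 10011 XOR 11001 = 01010
  pos 4: 10101 XOR 11001 = 01100
  pos 5: 11001 XOR 11001 = 00000
Remainder = 0010 (nonzero — an error is detected).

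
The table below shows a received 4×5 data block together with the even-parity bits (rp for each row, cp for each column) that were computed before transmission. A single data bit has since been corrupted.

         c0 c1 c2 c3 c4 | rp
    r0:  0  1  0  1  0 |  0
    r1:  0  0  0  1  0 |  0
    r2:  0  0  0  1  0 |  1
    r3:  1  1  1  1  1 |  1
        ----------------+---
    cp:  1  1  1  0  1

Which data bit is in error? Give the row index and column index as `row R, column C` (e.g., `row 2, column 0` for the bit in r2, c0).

row 1, column 1

Recompute each row's even parity and compare to rp:
  r0: data parity 0, sent rp 0 → ok
  r1: data parity 1, sent rp 0 → mismatch
  r2: data parity 1, sent rp 1 → ok
  r3: data parity 1, sent rp 1 → ok
Recompute each column's even parity and compare to cp:
  c0: data parity 1, sent cp 1 → ok
  c1: data parity 0, sent cp 1 → mismatch
  c2: data parity 1, sent cp 1 → ok
  c3: data parity 0, sent cp 0 → ok
  c4: data parity 1, sent cp 1 → ok
Exactly one row (r1) and one column (c1) fail → the flipped bit is at their intersection.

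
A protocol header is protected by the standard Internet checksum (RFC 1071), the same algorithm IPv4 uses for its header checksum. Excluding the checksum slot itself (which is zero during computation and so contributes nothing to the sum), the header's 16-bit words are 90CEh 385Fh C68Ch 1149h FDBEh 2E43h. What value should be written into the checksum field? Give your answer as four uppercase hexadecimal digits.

32FA

One's-complement addition (fold any carry out of bit 15 back into bit 0):
  0x90CE + 0x385F = 0x0C92D
  0xC92D + 0xC68C = 0x18FB9 → wrap carry → 0x8FBA
  0x8FBA + 0x1149 = 0x0A103
  0xA103 + 0xFDBE = 0x19EC1 → wrap carry → 0x9EC2
  0x9EC2 + 0x2E43 = 0x0CD05
One's-complement sum = 0xCD05.
Checksum = ~0xCD05 & 0xFFFF = 0x32FA.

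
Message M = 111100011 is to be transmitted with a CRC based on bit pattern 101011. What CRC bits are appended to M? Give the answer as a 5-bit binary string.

00110

Append 5 zeros: 11110001100000. Divide by 101011 (XOR where the leading bit is 1):
  pos 0: 111100 XOR 101011 = 010111
  pos 1: 101110 XOR 101011 = 000101
  pos 4: 101110 XOR 101011 = 000101
  pos 7: 101000 XOR 101011 = 000011
Remainder (last 5 bits) = 00110. This is the CRC / FCS.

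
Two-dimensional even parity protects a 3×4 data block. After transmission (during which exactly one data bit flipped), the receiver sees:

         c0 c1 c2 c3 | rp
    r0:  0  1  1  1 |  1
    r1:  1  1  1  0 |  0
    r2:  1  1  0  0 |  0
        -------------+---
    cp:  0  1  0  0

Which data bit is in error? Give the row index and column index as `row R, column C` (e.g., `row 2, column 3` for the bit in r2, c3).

row 1, column 3

Recompute each row's even parity and compare to rp:
  r0: data parity 1, sent rp 1 → ok
  r1: data parity 1, sent rp 0 → mismatch
  r2: data parity 0, sent rp 0 → ok
Recompute each column's even parity and compare to cp:
  c0: data parity 0, sent cp 0 → ok
  c1: data parity 1, sent cp 1 → ok
  c2: data parity 0, sent cp 0 → ok
  c3: data parity 1, sent cp 0 → mismatch
Exactly one row (r1) and one column (c3) fail → the flipped bit is at their intersection.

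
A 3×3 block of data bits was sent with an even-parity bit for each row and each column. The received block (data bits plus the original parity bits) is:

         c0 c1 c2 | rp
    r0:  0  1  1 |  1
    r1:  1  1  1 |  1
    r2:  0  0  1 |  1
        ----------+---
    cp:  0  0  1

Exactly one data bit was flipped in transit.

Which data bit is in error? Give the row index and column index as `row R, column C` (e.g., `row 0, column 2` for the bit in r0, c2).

row 0, column 0

Recompute each row's even parity and compare to rp:
  r0: data parity 0, sent rp 1 → mismatch
  r1: data parity 1, sent rp 1 → ok
  r2: data parity 1, sent rp 1 → ok
Recompute each column's even parity and compare to cp:
  c0: data parity 1, sent cp 0 → mismatch
  c1: data parity 0, sent cp 0 → ok
  c2: data parity 1, sent cp 1 → ok
Exactly one row (r0) and one column (c0) fail → the flipped bit is at their intersection.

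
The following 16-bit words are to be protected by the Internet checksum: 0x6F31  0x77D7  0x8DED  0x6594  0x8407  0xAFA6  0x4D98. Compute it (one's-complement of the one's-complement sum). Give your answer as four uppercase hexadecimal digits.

A42E

One's-complement addition (fold any carry out of bit 15 back into bit 0):
  0x6F31 + 0x77D7 = 0x0E708
  0xE708 + 0x8DED = 0x174F5 → wrap carry → 0x74F6
  0x74F6 + 0x6594 = 0x0DA8A
  0xDA8A + 0x8407 = 0x15E91 → wrap carry → 0x5E92
  0x5E92 + 0xAFA6 = 0x10E38 → wrap carry → 0x0E39
  0x0E39 + 0x4D98 = 0x05BD1
One's-complement sum = 0x5BD1.
Checksum = ~0x5BD1 & 0xFFFF = 0xA42E.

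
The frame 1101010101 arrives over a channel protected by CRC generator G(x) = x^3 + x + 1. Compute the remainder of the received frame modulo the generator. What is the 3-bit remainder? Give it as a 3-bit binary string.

Modulo-2 division of 1101010101 by 1011:
  pos 0: 1101 XOR 1011 = 0110
  pos 1: 1100 XOR 1011 = 0111
  pos 2: 1111 XOR 1011 = 0100
  pos 3: 1000 XOR 1011 = 0011
  pos 5: 1110 XOR 1011 = 0101
  pos 6: 1011 XOR 1011 = 0000
Remainder = 000 (zero — the frame passes the CRC check).

000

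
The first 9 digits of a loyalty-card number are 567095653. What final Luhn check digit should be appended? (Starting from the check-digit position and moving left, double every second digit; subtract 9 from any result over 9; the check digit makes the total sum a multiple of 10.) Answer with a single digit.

0

Partial digits right→left: 3 5 6 5 9 0 7 6 5
Double every second digit counting from the check-digit position (so the 1st, 3rd, 5th, ... of the partial from the right).
  doubled (with −9 where >9): 6 3 9 5 1 → sum 24
  kept as-is: 5 5 0 6 → sum 16
Total = 24 + 16 = 40.
Check digit = (10 − (40 mod 10)) mod 10 = 0.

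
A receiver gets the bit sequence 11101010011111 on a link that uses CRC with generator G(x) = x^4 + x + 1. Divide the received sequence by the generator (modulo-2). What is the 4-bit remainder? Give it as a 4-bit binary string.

Modulo-2 division of 11101010011111 by 10011:
  pos 0: 11101 XOR 10011 = 01110
  pos 1: 11100 XOR 10011 = 01111
  pos 2: 11111 XOR 10011 = 01100
  pos 3: 11000 XOR 10011 = 01011
  pos 4: 10110 XOR 10011 = 00101
  pos 6: 10111 XOR 10011 = 00100
  pos 8: 10011 XOR 10011 = 00000
Remainder = 0001 (nonzero — an error is detected).

0001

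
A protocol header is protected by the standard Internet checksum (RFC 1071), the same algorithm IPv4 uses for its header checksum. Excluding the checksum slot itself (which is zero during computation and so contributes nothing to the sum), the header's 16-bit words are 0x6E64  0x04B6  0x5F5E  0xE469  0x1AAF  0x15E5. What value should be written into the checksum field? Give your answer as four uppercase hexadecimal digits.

1889

One's-complement addition (fold any carry out of bit 15 back into bit 0):
  0x6E64 + 0x04B6 = 0x0731A
  0x731A + 0x5F5E = 0x0D278
  0xD278 + 0xE469 = 0x1B6E1 → wrap carry → 0xB6E2
  0xB6E2 + 0x1AAF = 0x0D191
  0xD191 + 0x15E5 = 0x0E776
One's-complement sum = 0xE776.
Checksum = ~0xE776 & 0xFFFF = 0x1889.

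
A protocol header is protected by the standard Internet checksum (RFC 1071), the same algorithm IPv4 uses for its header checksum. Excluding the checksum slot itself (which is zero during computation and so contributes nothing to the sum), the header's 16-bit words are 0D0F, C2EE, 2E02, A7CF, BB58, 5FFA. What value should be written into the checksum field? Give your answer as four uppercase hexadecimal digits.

3EDD

One's-complement addition (fold any carry out of bit 15 back into bit 0):
  0x0D0F + 0xC2EE = 0x0CFFD
  0xCFFD + 0x2E02 = 0x0FDFF
  0xFDFF + 0xA7CF = 0x1A5CE → wrap carry → 0xA5CF
  0xA5CF + 0xBB58 = 0x16127 → wrap carry → 0x6128
  0x6128 + 0x5FFA = 0x0C122
One's-complement sum = 0xC122.
Checksum = ~0xC122 & 0xFFFF = 0x3EDD.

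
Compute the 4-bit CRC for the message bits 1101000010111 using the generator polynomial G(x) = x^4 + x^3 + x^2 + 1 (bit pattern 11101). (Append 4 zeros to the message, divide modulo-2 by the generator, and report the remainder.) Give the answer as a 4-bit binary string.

Append 4 zeros: 11010000101110000. Divide by 11101 (XOR where the leading bit is 1):
  pos 0: 11010 XOR 11101 = 00111
  pos 2: 11100 XOR 11101 = 00001
  pos 6: 10101 XOR 11101 = 01000
  pos 7: 10001 XOR 11101 = 01100
  pos 8: 11001 XOR 11101 = 00100
  pos 10: 10000 XOR 11101 = 01101
  pos 11: 11010 XOR 11101 = 00111
Remainder (last 4 bits) = 1110. This is the CRC / FCS.

1110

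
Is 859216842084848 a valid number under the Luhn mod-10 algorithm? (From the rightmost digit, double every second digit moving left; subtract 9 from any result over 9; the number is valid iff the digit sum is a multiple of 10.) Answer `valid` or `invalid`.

From the right, keep odd positions and double even positions (subtract 9 from any doubled value over 9):
  doubled (positions 2,4,...): 8 8 0 8 3 4 1 → sum 32
  kept (positions 1,3,...): 8 8 8 2 8 1 9 8 → sum 52
Total = 84.
84 mod 10 = 4, so the number is invalid.

invalid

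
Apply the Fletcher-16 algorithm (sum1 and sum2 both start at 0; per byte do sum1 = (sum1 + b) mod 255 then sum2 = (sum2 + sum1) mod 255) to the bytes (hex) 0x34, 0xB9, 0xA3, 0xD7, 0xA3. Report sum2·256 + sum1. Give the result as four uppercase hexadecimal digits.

2A0D

Running sums (mod 255):
  after byte 0 (0x34): sum1=52, sum2=52
  after byte 1 (0xB9): sum1=237, sum2=34
  after byte 2 (0xA3): sum1=145, sum2=179
  after byte 3 (0xD7): sum1=105, sum2=29
  after byte 4 (0xA3): sum1=13, sum2=42
Checksum = sum2·256 + sum1 = 42·256 + 13 = 10765 = 0x2A0D.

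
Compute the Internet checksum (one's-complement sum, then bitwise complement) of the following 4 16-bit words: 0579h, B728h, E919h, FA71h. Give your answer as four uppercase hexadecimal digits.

One's-complement addition (fold any carry out of bit 15 back into bit 0):
  0x0579 + 0xB728 = 0x0BCA1
  0xBCA1 + 0xE919 = 0x1A5BA → wrap carry → 0xA5BB
  0xA5BB + 0xFA71 = 0x1A02C → wrap carry → 0xA02D
One's-complement sum = 0xA02D.
Checksum = ~0xA02D & 0xFFFF = 0x5FD2.

5FD2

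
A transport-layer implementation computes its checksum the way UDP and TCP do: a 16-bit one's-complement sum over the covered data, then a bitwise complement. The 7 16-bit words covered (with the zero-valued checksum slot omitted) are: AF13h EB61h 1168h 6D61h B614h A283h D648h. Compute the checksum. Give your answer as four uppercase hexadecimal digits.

One's-complement addition (fold any carry out of bit 15 back into bit 0):
  0xAF13 + 0xEB61 = 0x19A74 → wrap carry → 0x9A75
  0x9A75 + 0x1168 = 0x0ABDD
  0xABDD + 0x6D61 = 0x1193E → wrap carry → 0x193F
  0x193F + 0xB614 = 0x0CF53
  0xCF53 + 0xA283 = 0x171D6 → wrap carry → 0x71D7
  0x71D7 + 0xD648 = 0x1481F → wrap carry → 0x4820
One's-complement sum = 0x4820.
Checksum = ~0x4820 & 0xFFFF = 0xB7DF.

B7DF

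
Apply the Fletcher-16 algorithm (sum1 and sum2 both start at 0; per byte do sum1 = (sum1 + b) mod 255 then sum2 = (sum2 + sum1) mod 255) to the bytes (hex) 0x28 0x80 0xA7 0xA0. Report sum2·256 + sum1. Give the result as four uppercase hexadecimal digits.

12F0

Running sums (mod 255):
  after byte 0 (0x28): sum1=40, sum2=40
  after byte 1 (0x80): sum1=168, sum2=208
  after byte 2 (0xA7): sum1=80, sum2=33
  after byte 3 (0xA0): sum1=240, sum2=18
Checksum = sum2·256 + sum1 = 18·256 + 240 = 4848 = 0x12F0.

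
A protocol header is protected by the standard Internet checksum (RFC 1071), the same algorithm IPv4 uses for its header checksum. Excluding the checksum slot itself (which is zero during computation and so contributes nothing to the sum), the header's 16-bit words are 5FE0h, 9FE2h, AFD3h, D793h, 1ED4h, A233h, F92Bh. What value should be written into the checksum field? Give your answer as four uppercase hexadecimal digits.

One's-complement addition (fold any carry out of bit 15 back into bit 0):
  0x5FE0 + 0x9FE2 = 0x0FFC2
  0xFFC2 + 0xAFD3 = 0x1AF95 → wrap carry → 0xAF96
  0xAF96 + 0xD793 = 0x18729 → wrap carry → 0x872A
  0x872A + 0x1ED4 = 0x0A5FE
  0xA5FE + 0xA233 = 0x14831 → wrap carry → 0x4832
  0x4832 + 0xF92B = 0x1415D → wrap carry → 0x415E
One's-complement sum = 0x415E.
Checksum = ~0x415E & 0xFFFF = 0xBEA1.

BEA1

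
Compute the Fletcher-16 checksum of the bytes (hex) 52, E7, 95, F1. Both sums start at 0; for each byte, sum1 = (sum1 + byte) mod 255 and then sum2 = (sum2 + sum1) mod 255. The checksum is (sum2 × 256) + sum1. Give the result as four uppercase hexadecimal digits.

1EC1

Running sums (mod 255):
  after byte 0 (52): sum1=82, sum2=82
  after byte 1 (E7): sum1=58, sum2=140
  after byte 2 (95): sum1=207, sum2=92
  after byte 3 (F1): sum1=193, sum2=30
Checksum = sum2·256 + sum1 = 30·256 + 193 = 7873 = 0x1EC1.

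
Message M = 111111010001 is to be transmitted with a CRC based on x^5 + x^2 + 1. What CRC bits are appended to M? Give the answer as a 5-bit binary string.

Append 5 zeros: 11111101000100000. Divide by 100101 (XOR where the leading bit is 1):
  pos 0: 111111 XOR 100101 = 011010
  pos 1: 110100 XOR 100101 = 010001
  pos 2: 100011 XOR 100101 = 000110
  pos 5: 110000 XOR 100101 = 010101
  pos 6: 101011 XOR 100101 = 001110
  pos 8: 111000 XOR 100101 = 011101
  pos 9: 111010 XOR 100101 = 011111
  pos 10: 111110 XOR 100101 = 011011
  pos 11: 110110 XOR 100101 = 010011
Remainder (last 5 bits) = 10011. This is the CRC / FCS.

10011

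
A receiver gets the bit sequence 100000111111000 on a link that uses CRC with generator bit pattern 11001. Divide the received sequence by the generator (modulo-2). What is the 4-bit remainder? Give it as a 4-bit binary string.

Modulo-2 division of 100000111111000 by 11001:
  pos 0: 10000 XOR 11001 = 01001
  pos 1: 10010 XOR 11001 = 01011
  pos 2: 10111 XOR 11001 = 01110
  pos 3: 11101 XOR 11001 = 00100
  pos 5: 10011 XOR 11001 = 01010
  pos 6: 10101 XOR 11001 = 01100
  pos 7: 11001 XOR 11001 = 00000
Remainder = 0000 (zero — the frame passes the CRC check).

0000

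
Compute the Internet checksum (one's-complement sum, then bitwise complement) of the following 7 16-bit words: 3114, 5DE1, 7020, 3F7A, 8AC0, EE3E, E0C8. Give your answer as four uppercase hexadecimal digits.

67A7

One's-complement addition (fold any carry out of bit 15 back into bit 0):
  0x3114 + 0x5DE1 = 0x08EF5
  0x8EF5 + 0x7020 = 0x0FF15
  0xFF15 + 0x3F7A = 0x13E8F → wrap carry → 0x3E90
  0x3E90 + 0x8AC0 = 0x0C950
  0xC950 + 0xEE3E = 0x1B78E → wrap carry → 0xB78F
  0xB78F + 0xE0C8 = 0x19857 → wrap carry → 0x9858
One's-complement sum = 0x9858.
Checksum = ~0x9858 & 0xFFFF = 0x67A7.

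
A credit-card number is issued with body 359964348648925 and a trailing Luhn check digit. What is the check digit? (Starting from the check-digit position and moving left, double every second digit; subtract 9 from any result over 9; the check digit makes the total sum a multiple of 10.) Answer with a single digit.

3

Partial digits right→left: 5 2 9 8 4 6 8 4 3 4 6 9 9 5 3
Double every second digit counting from the check-digit position (so the 1st, 3rd, 5th, ... of the partial from the right).
  doubled (with −9 where >9): 1 9 8 7 6 3 9 6 → sum 49
  kept as-is: 2 8 6 4 4 9 5 → sum 38
Total = 49 + 38 = 87.
Check digit = (10 − (87 mod 10)) mod 10 = 3.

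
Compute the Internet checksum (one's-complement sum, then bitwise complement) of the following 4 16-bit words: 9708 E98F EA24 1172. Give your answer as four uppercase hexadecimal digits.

One's-complement addition (fold any carry out of bit 15 back into bit 0):
  0x9708 + 0xE98F = 0x18097 → wrap carry → 0x8098
  0x8098 + 0xEA24 = 0x16ABC → wrap carry → 0x6ABD
  0x6ABD + 0x1172 = 0x07C2F
One's-complement sum = 0x7C2F.
Checksum = ~0x7C2F & 0xFFFF = 0x83D0.

83D0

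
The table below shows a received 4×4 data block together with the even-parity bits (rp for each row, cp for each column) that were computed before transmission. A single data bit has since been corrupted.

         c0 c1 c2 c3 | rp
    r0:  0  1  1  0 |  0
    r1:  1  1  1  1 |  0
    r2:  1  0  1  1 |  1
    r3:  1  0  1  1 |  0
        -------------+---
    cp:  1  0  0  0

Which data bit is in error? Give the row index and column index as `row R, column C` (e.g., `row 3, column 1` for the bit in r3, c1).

Recompute each row's even parity and compare to rp:
  r0: data parity 0, sent rp 0 → ok
  r1: data parity 0, sent rp 0 → ok
  r2: data parity 1, sent rp 1 → ok
  r3: data parity 1, sent rp 0 → mismatch
Recompute each column's even parity and compare to cp:
  c0: data parity 1, sent cp 1 → ok
  c1: data parity 0, sent cp 0 → ok
  c2: data parity 0, sent cp 0 → ok
  c3: data parity 1, sent cp 0 → mismatch
Exactly one row (r3) and one column (c3) fail → the flipped bit is at their intersection.

row 3, column 3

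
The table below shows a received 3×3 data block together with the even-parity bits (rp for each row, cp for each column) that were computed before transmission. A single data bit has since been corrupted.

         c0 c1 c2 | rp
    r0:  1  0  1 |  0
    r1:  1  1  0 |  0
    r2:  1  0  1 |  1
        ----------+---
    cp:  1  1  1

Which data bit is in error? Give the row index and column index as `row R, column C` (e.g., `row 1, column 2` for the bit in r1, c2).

row 2, column 2

Recompute each row's even parity and compare to rp:
  r0: data parity 0, sent rp 0 → ok
  r1: data parity 0, sent rp 0 → ok
  r2: data parity 0, sent rp 1 → mismatch
Recompute each column's even parity and compare to cp:
  c0: data parity 1, sent cp 1 → ok
  c1: data parity 1, sent cp 1 → ok
  c2: data parity 0, sent cp 1 → mismatch
Exactly one row (r2) and one column (c2) fail → the flipped bit is at their intersection.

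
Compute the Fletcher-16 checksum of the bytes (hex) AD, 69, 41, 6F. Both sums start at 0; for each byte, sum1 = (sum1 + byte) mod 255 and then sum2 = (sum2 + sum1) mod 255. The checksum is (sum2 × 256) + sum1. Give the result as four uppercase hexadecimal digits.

E4C7

Running sums (mod 255):
  after byte 0 (AD): sum1=173, sum2=173
  after byte 1 (69): sum1=23, sum2=196
  after byte 2 (41): sum1=88, sum2=29
  after byte 3 (6F): sum1=199, sum2=228
Checksum = sum2·256 + sum1 = 228·256 + 199 = 58567 = 0xE4C7.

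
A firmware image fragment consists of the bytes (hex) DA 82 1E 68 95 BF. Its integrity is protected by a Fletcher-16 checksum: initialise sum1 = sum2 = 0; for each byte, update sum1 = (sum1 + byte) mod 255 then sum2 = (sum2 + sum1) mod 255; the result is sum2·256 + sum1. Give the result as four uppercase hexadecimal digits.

Running sums (mod 255):
  after byte 0 (DA): sum1=218, sum2=218
  after byte 1 (82): sum1=93, sum2=56
  after byte 2 (1E): sum1=123, sum2=179
  after byte 3 (68): sum1=227, sum2=151
  after byte 4 (95): sum1=121, sum2=17
  after byte 5 (BF): sum1=57, sum2=74
Checksum = sum2·256 + sum1 = 74·256 + 57 = 19001 = 0x4A39.

4A39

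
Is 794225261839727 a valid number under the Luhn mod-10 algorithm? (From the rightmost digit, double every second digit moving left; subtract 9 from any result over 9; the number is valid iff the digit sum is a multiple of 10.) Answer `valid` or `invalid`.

From the right, keep odd positions and double even positions (subtract 9 from any doubled value over 9):
  doubled (positions 2,4,...): 4 9 7 3 1 4 9 → sum 37
  kept (positions 1,3,...): 7 7 3 1 2 2 4 7 → sum 33
Total = 70.
70 mod 10 = 0, so the number is valid.

valid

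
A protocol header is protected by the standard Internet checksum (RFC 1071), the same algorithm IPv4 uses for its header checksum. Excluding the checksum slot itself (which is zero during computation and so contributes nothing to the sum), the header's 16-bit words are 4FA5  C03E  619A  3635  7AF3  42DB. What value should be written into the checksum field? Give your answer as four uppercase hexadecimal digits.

9A7D

One's-complement addition (fold any carry out of bit 15 back into bit 0):
  0x4FA5 + 0xC03E = 0x10FE3 → wrap carry → 0x0FE4
  0x0FE4 + 0x619A = 0x0717E
  0x717E + 0x3635 = 0x0A7B3
  0xA7B3 + 0x7AF3 = 0x122A6 → wrap carry → 0x22A7
  0x22A7 + 0x42DB = 0x06582
One's-complement sum = 0x6582.
Checksum = ~0x6582 & 0xFFFF = 0x9A7D.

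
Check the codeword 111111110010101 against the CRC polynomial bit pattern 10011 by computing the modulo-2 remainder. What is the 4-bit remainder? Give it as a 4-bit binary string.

0000

Modulo-2 division of 111111110010101 by 10011:
  pos 0: 11111 XOR 10011 = 01100
  pos 1: 11001 XOR 10011 = 01010
  pos 2: 10101 XOR 10011 = 00110
  pos 4: 11010 XOR 10011 = 01001
  pos 5: 10010 XOR 10011 = 00001
  pos 9: 11010 XOR 10011 = 01001
  pos 10: 10011 XOR 10011 = 00000
Remainder = 0000 (zero — the frame passes the CRC check).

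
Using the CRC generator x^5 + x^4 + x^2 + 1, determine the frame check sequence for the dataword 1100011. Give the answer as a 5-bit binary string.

Append 5 zeros: 110001100000. Divide by 110101 (XOR where the leading bit is 1):
  pos 0: 110001 XOR 110101 = 000100
  pos 3: 100100 XOR 110101 = 010001
  pos 4: 100010 XOR 110101 = 010111
  pos 5: 101110 XOR 110101 = 011011
  pos 6: 110110 XOR 110101 = 000011
Remainder (last 5 bits) = 00011. This is the CRC / FCS.

00011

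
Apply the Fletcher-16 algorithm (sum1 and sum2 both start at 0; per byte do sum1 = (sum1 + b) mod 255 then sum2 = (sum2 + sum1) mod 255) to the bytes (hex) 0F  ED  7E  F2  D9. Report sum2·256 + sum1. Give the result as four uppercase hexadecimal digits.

Running sums (mod 255):
  after byte 0 (0F): sum1=15, sum2=15
  after byte 1 (ED): sum1=252, sum2=12
  after byte 2 (7E): sum1=123, sum2=135
  after byte 3 (F2): sum1=110, sum2=245
  after byte 4 (D9): sum1=72, sum2=62
Checksum = sum2·256 + sum1 = 62·256 + 72 = 15944 = 0x3E48.

3E48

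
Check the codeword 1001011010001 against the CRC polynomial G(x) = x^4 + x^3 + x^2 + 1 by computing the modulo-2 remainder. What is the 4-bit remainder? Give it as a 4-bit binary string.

0000

Modulo-2 division of 1001011010001 by 11101:
  pos 0: 10010 XOR 11101 = 01111
  pos 1: 11111 XOR 11101 = 00010
  pos 4: 10101 XOR 11101 = 01000
  pos 5: 10000 XOR 11101 = 01101
  pos 6: 11010 XOR 11101 = 00111
  pos 8: 11101 XOR 11101 = 00000
Remainder = 0000 (zero — the frame passes the CRC check).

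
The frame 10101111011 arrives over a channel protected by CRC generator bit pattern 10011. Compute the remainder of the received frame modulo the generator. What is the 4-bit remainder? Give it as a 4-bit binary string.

0000

Modulo-2 division of 10101111011 by 10011:
  pos 0: 10101 XOR 10011 = 00110
  pos 2: 11011 XOR 10011 = 01000
  pos 3: 10001 XOR 10011 = 00010
  pos 6: 10011 XOR 10011 = 00000
Remainder = 0000 (zero — the frame passes the CRC check).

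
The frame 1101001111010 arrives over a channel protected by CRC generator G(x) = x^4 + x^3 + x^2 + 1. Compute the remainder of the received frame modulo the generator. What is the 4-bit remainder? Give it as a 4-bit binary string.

0000

Modulo-2 division of 1101001111010 by 11101:
  pos 0: 11010 XOR 11101 = 00111
  pos 2: 11101 XOR 11101 = 00000
  pos 7: 11101 XOR 11101 = 00000
Remainder = 0000 (zero — the frame passes the CRC check).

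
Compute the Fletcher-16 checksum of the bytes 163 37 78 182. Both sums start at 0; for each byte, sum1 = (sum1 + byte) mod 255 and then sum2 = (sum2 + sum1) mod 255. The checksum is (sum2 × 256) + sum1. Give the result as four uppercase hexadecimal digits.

Running sums (mod 255):
  after byte 0 (163): sum1=163, sum2=163
  after byte 1 (37): sum1=200, sum2=108
  after byte 2 (78): sum1=23, sum2=131
  after byte 3 (182): sum1=205, sum2=81
Checksum = sum2·256 + sum1 = 81·256 + 205 = 20941 = 0x51CD.

51CD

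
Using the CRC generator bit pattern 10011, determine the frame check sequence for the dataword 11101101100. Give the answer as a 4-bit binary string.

0001

Append 4 zeros: 111011011000000. Divide by 10011 (XOR where the leading bit is 1):
  pos 0: 11101 XOR 10011 = 01110
  pos 1: 11101 XOR 10011 = 01110
  pos 2: 11100 XOR 10011 = 01111
  pos 3: 11111 XOR 10011 = 01100
  pos 4: 11001 XOR 10011 = 01010
  pos 5: 10100 XOR 10011 = 00111
  pos 7: 11100 XOR 10011 = 01111
  pos 8: 11110 XOR 10011 = 01101
  pos 9: 11010 XOR 10011 = 01001
  pos 10: 10010 XOR 10011 = 00001
Remainder (last 4 bits) = 0001. This is the CRC / FCS.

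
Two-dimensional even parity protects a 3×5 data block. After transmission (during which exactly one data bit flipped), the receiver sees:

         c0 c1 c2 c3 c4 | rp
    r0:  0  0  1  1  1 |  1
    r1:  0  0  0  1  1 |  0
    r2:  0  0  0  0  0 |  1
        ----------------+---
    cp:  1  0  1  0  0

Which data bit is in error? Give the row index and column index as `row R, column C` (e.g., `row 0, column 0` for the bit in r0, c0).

row 2, column 0

Recompute each row's even parity and compare to rp:
  r0: data parity 1, sent rp 1 → ok
  r1: data parity 0, sent rp 0 → ok
  r2: data parity 0, sent rp 1 → mismatch
Recompute each column's even parity and compare to cp:
  c0: data parity 0, sent cp 1 → mismatch
  c1: data parity 0, sent cp 0 → ok
  c2: data parity 1, sent cp 1 → ok
  c3: data parity 0, sent cp 0 → ok
  c4: data parity 0, sent cp 0 → ok
Exactly one row (r2) and one column (c0) fail → the flipped bit is at their intersection.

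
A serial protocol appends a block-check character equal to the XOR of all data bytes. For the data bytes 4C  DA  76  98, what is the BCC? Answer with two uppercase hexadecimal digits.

78

XOR the bytes together:
  start with 0x4C
  0x4C ⊕ 0xDA = 0x96
  0x96 ⊕ 0x76 = 0xE0
  0xE0 ⊕ 0x98 = 0x78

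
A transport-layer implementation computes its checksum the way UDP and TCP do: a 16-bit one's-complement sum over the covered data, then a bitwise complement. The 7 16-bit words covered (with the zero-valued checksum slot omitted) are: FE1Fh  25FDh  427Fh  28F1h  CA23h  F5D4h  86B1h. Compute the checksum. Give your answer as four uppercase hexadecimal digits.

29C8

One's-complement addition (fold any carry out of bit 15 back into bit 0):
  0xFE1F + 0x25FD = 0x1241C → wrap carry → 0x241D
  0x241D + 0x427F = 0x0669C
  0x669C + 0x28F1 = 0x08F8D
  0x8F8D + 0xCA23 = 0x159B0 → wrap carry → 0x59B1
  0x59B1 + 0xF5D4 = 0x14F85 → wrap carry → 0x4F86
  0x4F86 + 0x86B1 = 0x0D637
One's-complement sum = 0xD637.
Checksum = ~0xD637 & 0xFFFF = 0x29C8.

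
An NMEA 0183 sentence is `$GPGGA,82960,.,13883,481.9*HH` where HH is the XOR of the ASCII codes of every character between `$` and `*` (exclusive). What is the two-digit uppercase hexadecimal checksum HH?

56

XOR the ASCII codes of the payload characters:
  'G' = 0x47 → acc = 0x47
  'P' = 0x50 → acc = 0x17
  'G' = 0x47 → acc = 0x50
  'G' = 0x47 → acc = 0x17
  'A' = 0x41 → acc = 0x56
  ',' = 0x2C → acc = 0x7A
  '8' = 0x38 → acc = 0x42
  '2' = 0x32 → acc = 0x70
  '9' = 0x39 → acc = 0x49
  '6' = 0x36 → acc = 0x7F
  '0' = 0x30 → acc = 0x4F
  ',' = 0x2C → acc = 0x63
  '.' = 0x2E → acc = 0x4D
  ',' = 0x2C → acc = 0x61
  '1' = 0x31 → acc = 0x50
  '3' = 0x33 → acc = 0x63
  '8' = 0x38 → acc = 0x5B
  '8' = 0x38 → acc = 0x63
  '3' = 0x33 → acc = 0x50
  ',' = 0x2C → acc = 0x7C
  '4' = 0x34 → acc = 0x48
  '8' = 0x38 → acc = 0x70
  '1' = 0x31 → acc = 0x41
  '.' = 0x2E → acc = 0x6F
  '9' = 0x39 → acc = 0x56
Checksum = 0x56.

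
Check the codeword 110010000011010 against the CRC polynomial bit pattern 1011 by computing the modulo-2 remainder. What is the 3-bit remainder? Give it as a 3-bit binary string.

000

Modulo-2 division of 110010000011010 by 1011:
  pos 0: 1100 XOR 1011 = 0111
  pos 1: 1111 XOR 1011 = 0100
  pos 2: 1000 XOR 1011 = 0011
  pos 4: 1100 XOR 1011 = 0111
  pos 5: 1110 XOR 1011 = 0101
  pos 6: 1010 XOR 1011 = 0001
  pos 9: 1110 XOR 1011 = 0101
  pos 10: 1011 XOR 1011 = 0000
Remainder = 000 (zero — the frame passes the CRC check).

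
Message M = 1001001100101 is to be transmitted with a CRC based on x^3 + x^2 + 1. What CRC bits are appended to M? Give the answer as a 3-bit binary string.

001

Append 3 zeros: 1001001100101000. Divide by 1101 (XOR where the leading bit is 1):
  pos 0: 1001 XOR 1101 = 0100
  pos 1: 1000 XOR 1101 = 0101
  pos 2: 1010 XOR 1101 = 0111
  pos 3: 1111 XOR 1101 = 0010
  pos 5: 1010 XOR 1101 = 0111
  pos 6: 1110 XOR 1101 = 0011
  pos 8: 1110 XOR 1101 = 0011
  pos 10: 1110 XOR 1101 = 0011
  pos 12: 1100 XOR 1101 = 0001
Remainder (last 3 bits) = 001. This is the CRC / FCS.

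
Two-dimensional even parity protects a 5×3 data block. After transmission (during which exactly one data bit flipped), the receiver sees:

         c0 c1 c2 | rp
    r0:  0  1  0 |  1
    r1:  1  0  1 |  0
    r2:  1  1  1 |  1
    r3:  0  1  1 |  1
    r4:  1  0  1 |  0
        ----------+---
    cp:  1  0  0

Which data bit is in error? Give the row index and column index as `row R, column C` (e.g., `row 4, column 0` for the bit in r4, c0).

row 3, column 1

Recompute each row's even parity and compare to rp:
  r0: data parity 1, sent rp 1 → ok
  r1: data parity 0, sent rp 0 → ok
  r2: data parity 1, sent rp 1 → ok
  r3: data parity 0, sent rp 1 → mismatch
  r4: data parity 0, sent rp 0 → ok
Recompute each column's even parity and compare to cp:
  c0: data parity 1, sent cp 1 → ok
  c1: data parity 1, sent cp 0 → mismatch
  c2: data parity 0, sent cp 0 → ok
Exactly one row (r3) and one column (c1) fail → the flipped bit is at their intersection.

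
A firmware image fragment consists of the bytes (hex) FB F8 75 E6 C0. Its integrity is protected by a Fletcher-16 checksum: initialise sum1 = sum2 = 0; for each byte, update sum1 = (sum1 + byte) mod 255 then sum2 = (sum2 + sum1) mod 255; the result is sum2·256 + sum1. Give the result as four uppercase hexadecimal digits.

Running sums (mod 255):
  after byte 0 (FB): sum1=251, sum2=251
  after byte 1 (F8): sum1=244, sum2=240
  after byte 2 (75): sum1=106, sum2=91
  after byte 3 (E6): sum1=81, sum2=172
  after byte 4 (C0): sum1=18, sum2=190
Checksum = sum2·256 + sum1 = 190·256 + 18 = 48658 = 0xBE12.

BE12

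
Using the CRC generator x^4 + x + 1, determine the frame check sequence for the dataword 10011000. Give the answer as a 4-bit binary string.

Append 4 zeros: 100110000000. Divide by 10011 (XOR where the leading bit is 1):
  pos 0: 10011 XOR 10011 = 00000
Remainder (last 4 bits) = 0000. This is the CRC / FCS.

0000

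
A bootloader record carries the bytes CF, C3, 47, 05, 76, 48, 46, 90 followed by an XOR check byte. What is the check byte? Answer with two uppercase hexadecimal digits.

A6

XOR the bytes together:
  start with 0xCF
  0xCF ⊕ 0xC3 = 0x0C
  0x0C ⊕ 0x47 = 0x4B
  0x4B ⊕ 0x05 = 0x4E
  0x4E ⊕ 0x76 = 0x38
  0x38 ⊕ 0x48 = 0x70
  0x70 ⊕ 0x46 = 0x36
  0x36 ⊕ 0x90 = 0xA6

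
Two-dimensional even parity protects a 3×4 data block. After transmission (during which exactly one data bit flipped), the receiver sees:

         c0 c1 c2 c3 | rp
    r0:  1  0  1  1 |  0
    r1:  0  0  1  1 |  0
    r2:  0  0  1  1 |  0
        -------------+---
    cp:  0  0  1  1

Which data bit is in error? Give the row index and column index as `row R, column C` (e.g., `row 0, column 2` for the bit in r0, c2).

row 0, column 0

Recompute each row's even parity and compare to rp:
  r0: data parity 1, sent rp 0 → mismatch
  r1: data parity 0, sent rp 0 → ok
  r2: data parity 0, sent rp 0 → ok
Recompute each column's even parity and compare to cp:
  c0: data parity 1, sent cp 0 → mismatch
  c1: data parity 0, sent cp 0 → ok
  c2: data parity 1, sent cp 1 → ok
  c3: data parity 1, sent cp 1 → ok
Exactly one row (r0) and one column (c0) fail → the flipped bit is at their intersection.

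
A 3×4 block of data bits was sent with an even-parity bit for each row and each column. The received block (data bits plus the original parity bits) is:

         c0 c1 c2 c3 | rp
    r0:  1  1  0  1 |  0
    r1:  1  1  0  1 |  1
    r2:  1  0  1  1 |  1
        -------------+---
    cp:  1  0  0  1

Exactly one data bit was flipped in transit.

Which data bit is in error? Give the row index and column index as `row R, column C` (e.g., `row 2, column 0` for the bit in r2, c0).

Recompute each row's even parity and compare to rp:
  r0: data parity 1, sent rp 0 → mismatch
  r1: data parity 1, sent rp 1 → ok
  r2: data parity 1, sent rp 1 → ok
Recompute each column's even parity and compare to cp:
  c0: data parity 1, sent cp 1 → ok
  c1: data parity 0, sent cp 0 → ok
  c2: data parity 1, sent cp 0 → mismatch
  c3: data parity 1, sent cp 1 → ok
Exactly one row (r0) and one column (c2) fail → the flipped bit is at their intersection.

row 0, column 2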